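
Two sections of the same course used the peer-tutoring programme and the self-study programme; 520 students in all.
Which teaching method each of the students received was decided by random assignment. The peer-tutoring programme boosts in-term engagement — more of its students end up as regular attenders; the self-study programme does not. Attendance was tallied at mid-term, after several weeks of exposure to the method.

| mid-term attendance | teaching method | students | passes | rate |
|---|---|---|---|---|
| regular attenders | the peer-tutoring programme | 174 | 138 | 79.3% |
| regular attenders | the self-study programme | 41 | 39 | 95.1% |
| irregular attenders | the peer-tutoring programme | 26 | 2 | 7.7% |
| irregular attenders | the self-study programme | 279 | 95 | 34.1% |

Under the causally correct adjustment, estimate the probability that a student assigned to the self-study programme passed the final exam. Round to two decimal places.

The mid-term attendance-specific comparison favours the self-study programme throughout, but the pooled figures favour the peer-tutoring programme. The question is whether to condition on mid-term attendance.
Mid-term attendance here is a post-treatment variable shaped by the teaching method; conditioning on it would introduce bias rather than remove it. The overall comparison is the causal one.
So P(outcome | do(the self-study programme)) is just the pooled rate for the self-study programme: 134/320 = 0.419.

0.42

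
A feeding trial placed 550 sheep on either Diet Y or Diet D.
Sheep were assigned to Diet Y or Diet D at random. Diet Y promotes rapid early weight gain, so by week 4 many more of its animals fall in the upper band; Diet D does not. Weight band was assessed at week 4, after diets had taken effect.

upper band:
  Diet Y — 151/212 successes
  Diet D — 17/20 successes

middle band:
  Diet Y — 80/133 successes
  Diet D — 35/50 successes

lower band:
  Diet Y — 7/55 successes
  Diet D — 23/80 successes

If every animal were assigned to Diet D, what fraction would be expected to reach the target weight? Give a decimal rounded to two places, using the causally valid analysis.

0.50

Within every week-4 weight band level Diet D has the higher rate, yet pooled Diet Y does — Simpson's reversal.
Stratifying would compare diets among sheep the diets themselves sorted into week-4 weight band groups — a form of selection on an intermediate. The unconditioned pooled rates give the total causal effect.
So P(outcome | do(Diet D)) is just the pooled rate for Diet D: 75/150 = 0.500.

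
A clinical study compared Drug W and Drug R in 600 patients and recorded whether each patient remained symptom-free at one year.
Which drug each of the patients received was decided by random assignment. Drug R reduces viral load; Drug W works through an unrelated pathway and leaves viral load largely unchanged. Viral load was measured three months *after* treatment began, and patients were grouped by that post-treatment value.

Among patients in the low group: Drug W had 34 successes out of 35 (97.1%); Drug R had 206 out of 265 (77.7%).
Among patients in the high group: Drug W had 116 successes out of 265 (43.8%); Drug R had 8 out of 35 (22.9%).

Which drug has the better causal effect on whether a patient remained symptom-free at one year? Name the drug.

Within every viral load level Drug W has the higher rate, yet pooled Drug R does — Simpson's reversal.
The distribution of viral load is itself part of what the drug does — it is an intermediate outcome. Holding it fixed would remove that part of the effect; the total effect is the pooled difference.
Pooled: Drug W 50.0% vs Drug R 71.3%; Drug R is higher overall.

Drug R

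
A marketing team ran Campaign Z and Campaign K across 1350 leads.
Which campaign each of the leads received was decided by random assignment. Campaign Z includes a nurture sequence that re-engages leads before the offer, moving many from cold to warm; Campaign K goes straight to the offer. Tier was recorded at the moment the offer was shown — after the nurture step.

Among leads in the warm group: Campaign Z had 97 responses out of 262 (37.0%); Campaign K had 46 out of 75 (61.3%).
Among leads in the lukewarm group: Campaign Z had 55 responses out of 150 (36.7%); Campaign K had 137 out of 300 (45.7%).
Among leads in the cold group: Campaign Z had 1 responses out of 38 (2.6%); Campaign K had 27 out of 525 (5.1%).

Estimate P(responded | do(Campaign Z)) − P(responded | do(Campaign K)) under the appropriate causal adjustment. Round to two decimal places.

+0.11

Campaign K is higher inside every engagement tier stratum but Campaign Z is higher in aggregate. Whether to stratify depends on how engagement tier relates to the campaign.
Stratifying would compare campaigns among leads the campaigns themselves sorted into engagement tier groups — a form of selection on an intermediate. The unconditioned pooled rates give the total causal effect.
The causal difference is the pooled difference: 0.340 − 0.233 = +0.107.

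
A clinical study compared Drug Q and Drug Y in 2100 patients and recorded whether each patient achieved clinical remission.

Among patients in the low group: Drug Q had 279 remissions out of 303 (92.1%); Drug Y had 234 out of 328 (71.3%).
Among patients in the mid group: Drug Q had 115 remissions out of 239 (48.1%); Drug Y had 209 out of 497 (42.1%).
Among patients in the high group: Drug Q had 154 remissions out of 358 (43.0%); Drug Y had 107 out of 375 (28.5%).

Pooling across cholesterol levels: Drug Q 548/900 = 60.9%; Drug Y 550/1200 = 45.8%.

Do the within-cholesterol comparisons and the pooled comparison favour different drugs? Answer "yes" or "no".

Within each cholesterol level (low 92.1% vs 71.3%; mid 48.1% vs 42.1%; high 43.0% vs 28.5%), Drug Q has the higher rate every time. Pooled: 60.9% vs 45.8% — Drug Q has the higher rate overall. They agree.

no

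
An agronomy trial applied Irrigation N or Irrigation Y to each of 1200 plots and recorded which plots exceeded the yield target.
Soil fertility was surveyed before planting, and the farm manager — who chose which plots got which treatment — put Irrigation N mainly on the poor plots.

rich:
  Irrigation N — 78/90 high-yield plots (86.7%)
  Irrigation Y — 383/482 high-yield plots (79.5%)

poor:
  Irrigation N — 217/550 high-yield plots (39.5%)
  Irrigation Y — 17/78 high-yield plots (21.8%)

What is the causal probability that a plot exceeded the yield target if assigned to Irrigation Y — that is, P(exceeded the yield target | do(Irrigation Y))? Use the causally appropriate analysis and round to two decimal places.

0.49

Irrigation N is higher inside every soil fertility stratum but Irrigation Y is higher in aggregate. Whether to stratify depends on how soil fertility relates to the irrigation.
Soil fertility differs across irrigations for reasons unrelated to any effect of the irrigation itself, and it separately predicts the outcome — a classic confounder. We must compare within soil fertility levels.
Standardising Irrigation Y to the population soil fertility mix: 0.477·383/482 + 0.523·17/78 = 0.493.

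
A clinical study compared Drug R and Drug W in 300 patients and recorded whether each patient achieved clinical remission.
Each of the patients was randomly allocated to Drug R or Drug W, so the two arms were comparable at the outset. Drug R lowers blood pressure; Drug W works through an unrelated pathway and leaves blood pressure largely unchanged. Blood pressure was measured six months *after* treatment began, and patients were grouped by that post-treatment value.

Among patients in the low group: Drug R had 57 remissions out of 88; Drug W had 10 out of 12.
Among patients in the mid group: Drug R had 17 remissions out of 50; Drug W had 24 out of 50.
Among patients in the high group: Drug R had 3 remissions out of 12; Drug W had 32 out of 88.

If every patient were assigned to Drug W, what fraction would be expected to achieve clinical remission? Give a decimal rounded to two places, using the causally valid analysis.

The distribution of blood pressure is itself part of what the drug does — it is an intermediate outcome. Holding it fixed would remove that part of the effect; the total effect is the pooled difference.
So P(outcome | do(Drug W)) is just the pooled rate for Drug W: 66/150 = 0.440.

0.44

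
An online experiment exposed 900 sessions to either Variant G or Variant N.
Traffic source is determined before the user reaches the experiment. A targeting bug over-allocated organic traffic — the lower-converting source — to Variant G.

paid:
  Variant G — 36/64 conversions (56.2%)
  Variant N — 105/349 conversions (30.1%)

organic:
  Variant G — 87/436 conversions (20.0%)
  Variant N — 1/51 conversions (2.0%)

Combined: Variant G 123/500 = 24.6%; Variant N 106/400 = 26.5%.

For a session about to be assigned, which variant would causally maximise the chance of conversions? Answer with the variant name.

Variant G

Nothing the variant does changes traffic source; the imbalance is an allocation artefact. With traffic source also predicting the outcome, the pooled figure is confounded, and the within-stratum comparison is the causal one.
Within each level — paid: 56.2% vs 30.1%; organic: 20.0% vs 2.0% — Variant G is higher every time.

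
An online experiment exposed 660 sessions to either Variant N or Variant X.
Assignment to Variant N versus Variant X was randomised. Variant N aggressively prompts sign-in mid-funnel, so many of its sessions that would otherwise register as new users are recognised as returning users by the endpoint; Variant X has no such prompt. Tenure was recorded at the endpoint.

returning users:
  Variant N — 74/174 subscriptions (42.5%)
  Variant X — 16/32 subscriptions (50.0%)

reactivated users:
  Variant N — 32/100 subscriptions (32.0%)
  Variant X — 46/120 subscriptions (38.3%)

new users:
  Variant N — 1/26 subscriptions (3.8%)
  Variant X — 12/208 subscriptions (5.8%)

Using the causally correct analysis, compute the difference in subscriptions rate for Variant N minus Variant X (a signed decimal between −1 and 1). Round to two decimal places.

+0.15

User tenure is downstream of the variant. One should not condition on a consequence of treatment, so the overall rates are the right comparison.
The causal difference is the pooled difference: 0.357 − 0.206 = +0.151.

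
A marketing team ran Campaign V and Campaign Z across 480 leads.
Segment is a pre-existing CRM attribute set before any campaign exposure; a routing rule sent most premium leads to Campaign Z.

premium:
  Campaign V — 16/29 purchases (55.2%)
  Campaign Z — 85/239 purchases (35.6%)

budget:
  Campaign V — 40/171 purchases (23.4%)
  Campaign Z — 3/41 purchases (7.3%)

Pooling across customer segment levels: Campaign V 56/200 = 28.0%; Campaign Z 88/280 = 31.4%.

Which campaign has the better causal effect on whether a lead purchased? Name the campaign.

The customer segment-specific comparison favours Campaign V throughout, but the pooled figures favour Campaign Z. The question is whether to condition on customer segment.
Customer segment is set before the campaign has any effect — it is not caused by the campaign — and it independently drives the outcome. That makes it a confounder, so the causal comparison is within customer segment levels.
Within each level — premium: 55.2% vs 35.6%; budget: 23.4% vs 7.3% — Campaign V is higher every time.

Campaign V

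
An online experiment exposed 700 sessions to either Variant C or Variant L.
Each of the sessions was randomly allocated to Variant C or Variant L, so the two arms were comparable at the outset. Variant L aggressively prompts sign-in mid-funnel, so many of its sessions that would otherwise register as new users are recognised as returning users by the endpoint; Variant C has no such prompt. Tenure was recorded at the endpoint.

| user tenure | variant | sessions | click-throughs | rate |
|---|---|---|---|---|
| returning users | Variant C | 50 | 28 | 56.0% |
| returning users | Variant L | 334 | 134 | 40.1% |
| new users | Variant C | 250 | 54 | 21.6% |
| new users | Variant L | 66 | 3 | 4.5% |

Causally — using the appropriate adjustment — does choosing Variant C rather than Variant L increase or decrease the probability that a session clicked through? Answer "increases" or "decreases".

The distribution of user tenure is itself part of what the variant does — it is an intermediate outcome. Holding it fixed would remove that part of the effect; the total effect is the pooled difference.
Pooled: Variant C 27.3% vs Variant L 34.2%; Variant L is higher overall.

decreases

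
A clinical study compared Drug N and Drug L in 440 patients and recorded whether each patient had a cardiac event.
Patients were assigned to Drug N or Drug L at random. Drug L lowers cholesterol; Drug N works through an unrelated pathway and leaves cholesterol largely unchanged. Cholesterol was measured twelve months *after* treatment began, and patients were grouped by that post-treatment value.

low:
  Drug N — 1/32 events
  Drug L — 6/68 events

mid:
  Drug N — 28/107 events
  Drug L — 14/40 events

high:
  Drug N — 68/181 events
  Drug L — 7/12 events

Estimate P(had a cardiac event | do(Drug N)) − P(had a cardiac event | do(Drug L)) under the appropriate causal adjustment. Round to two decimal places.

+0.08

Within every cholesterol level Drug N has the lower rate, yet pooled Drug L does — Simpson's reversal.
Because the drug influences cholesterol, cholesterol is a post-treatment mediator, not a confounder. Stratifying on it would bias the estimate; the causal effect is the crude pooled difference.
The causal difference is the pooled difference: 0.303 − 0.225 = +0.078.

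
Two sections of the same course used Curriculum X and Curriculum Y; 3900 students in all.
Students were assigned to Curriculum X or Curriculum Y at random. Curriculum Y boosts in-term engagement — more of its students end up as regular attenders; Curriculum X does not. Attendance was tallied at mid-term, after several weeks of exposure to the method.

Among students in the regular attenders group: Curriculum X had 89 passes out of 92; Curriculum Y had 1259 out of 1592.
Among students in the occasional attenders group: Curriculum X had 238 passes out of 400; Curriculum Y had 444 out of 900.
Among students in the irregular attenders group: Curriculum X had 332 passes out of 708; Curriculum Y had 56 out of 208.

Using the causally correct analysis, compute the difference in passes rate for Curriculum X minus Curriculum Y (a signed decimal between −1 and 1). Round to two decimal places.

Stratifying would compare teaching methods among students the teaching methods themselves sorted into mid-term attendance groups — a form of selection on an intermediate. The unconditioned pooled rates give the total causal effect.
The causal difference is the pooled difference: 0.549 − 0.651 = -0.102.

-0.10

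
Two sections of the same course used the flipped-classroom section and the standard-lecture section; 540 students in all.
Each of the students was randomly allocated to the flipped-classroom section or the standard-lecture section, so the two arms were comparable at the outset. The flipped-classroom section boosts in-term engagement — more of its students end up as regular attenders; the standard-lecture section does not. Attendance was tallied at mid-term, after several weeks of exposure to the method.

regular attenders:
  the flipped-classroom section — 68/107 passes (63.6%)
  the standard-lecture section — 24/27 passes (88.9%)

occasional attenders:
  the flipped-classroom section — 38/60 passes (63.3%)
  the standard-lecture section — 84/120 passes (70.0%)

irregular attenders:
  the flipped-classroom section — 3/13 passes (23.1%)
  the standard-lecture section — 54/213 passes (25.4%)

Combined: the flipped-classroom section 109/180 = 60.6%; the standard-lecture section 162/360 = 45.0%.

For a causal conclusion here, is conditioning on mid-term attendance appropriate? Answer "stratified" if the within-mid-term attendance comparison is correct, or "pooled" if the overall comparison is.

pooled

the standard-lecture section is higher inside every mid-term attendance stratum but the flipped-classroom section is higher in aggregate. Whether to stratify depends on how mid-term attendance relates to the teaching method.
Mid-term attendance is recorded after the teaching method and is itself shifted by it — it sits on the causal path from teaching method to outcome. Conditioning on a mediator would strip out part of the effect we want; the pooled comparison gives the total causal effect.
Pooled: the flipped-classroom section 60.6% vs the standard-lecture section 45.0%; the flipped-classroom section is higher overall.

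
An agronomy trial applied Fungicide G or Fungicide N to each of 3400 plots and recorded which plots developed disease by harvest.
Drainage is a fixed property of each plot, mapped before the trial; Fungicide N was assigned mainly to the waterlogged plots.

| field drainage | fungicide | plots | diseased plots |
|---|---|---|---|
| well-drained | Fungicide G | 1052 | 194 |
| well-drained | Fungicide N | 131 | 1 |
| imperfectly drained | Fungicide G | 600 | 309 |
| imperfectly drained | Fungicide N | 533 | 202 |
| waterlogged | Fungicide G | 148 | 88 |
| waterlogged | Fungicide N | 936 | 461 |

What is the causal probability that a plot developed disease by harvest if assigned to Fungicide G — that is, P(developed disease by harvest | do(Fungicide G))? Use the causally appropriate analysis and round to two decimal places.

0.43

Field drainage satisfies the back-door criterion: it is not a descendant of the fungicide, and it blocks the spurious path from fungicide to outcome. Adjusting for it (i.e., using the within-field drainage rates) gives the causal effect.
Standardising Fungicide G to the population field drainage mix: 0.348·194/1052 + 0.333·309/600 + 0.319·88/148 = 0.425.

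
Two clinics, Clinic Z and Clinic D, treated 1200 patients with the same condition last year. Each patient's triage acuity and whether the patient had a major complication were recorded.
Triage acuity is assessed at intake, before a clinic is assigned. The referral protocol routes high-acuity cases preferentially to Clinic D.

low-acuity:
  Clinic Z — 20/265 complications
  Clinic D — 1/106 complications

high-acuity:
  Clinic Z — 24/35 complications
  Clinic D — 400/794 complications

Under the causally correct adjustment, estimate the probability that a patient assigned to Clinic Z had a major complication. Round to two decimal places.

0.50

Clinic D is lower inside every triage acuity stratum but Clinic Z is lower in aggregate. Whether to stratify depends on how triage acuity relates to the clinic.
Nothing the clinic does changes triage acuity; the imbalance is an allocation artefact. With triage acuity also predicting the outcome, the pooled figure is confounded, and the within-stratum comparison is the causal one.
Standardising Clinic Z to the population triage acuity mix: 0.309·20/265 + 0.691·24/35 = 0.497.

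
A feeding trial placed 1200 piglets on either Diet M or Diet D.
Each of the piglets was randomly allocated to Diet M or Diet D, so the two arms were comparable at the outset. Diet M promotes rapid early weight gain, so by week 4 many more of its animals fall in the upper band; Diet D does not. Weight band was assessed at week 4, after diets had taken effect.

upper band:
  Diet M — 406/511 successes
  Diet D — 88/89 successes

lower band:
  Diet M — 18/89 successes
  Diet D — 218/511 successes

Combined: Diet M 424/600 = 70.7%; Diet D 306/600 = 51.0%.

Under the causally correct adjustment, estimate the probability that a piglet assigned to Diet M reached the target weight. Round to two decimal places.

Diet D is higher inside every week-4 weight band stratum but Diet M is higher in aggregate. Whether to stratify depends on how week-4 weight band relates to the diet.
Because the diet influences week-4 weight band, week-4 weight band is a post-treatment mediator, not a confounder. Stratifying on it would bias the estimate; the causal effect is the crude pooled difference.
So P(outcome | do(Diet M)) is just the pooled rate for Diet M: 424/600 = 0.707.

0.71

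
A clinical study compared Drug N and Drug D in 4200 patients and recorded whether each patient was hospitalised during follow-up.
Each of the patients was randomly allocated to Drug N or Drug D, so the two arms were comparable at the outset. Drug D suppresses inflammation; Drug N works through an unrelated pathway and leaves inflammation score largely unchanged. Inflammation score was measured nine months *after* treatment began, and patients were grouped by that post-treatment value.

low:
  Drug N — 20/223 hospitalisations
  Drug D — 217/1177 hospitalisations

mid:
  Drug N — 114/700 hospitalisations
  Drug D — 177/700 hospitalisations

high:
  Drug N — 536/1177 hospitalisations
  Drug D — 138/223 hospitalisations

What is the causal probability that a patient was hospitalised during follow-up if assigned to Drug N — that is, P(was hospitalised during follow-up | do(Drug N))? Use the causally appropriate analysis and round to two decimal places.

0.32

Inflammation score here is a post-treatment variable shaped by the drug; conditioning on it would introduce bias rather than remove it. The overall comparison is the causal one.
So P(outcome | do(Drug N)) is just the pooled rate for Drug N: 670/2100 = 0.319.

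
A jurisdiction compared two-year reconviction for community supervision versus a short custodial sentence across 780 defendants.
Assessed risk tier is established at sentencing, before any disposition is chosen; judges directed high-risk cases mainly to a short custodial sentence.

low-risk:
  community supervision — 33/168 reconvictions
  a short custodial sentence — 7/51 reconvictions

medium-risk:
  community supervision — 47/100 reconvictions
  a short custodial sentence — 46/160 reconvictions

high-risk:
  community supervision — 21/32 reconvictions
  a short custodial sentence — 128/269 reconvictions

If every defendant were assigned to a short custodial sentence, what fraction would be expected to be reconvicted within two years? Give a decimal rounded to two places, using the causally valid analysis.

0.32

The assessed risk tier-specific comparison favours a short custodial sentence throughout, but the pooled figures favour community supervision. The question is whether to condition on assessed risk tier.
Assessed risk tier is set before the disposition has any effect — it is not caused by the disposition — and it independently drives the outcome. That makes it a confounder, so the causal comparison is within assessed risk tier levels.
Standardising a short custodial sentence to the population assessed risk tier mix: 0.281·7/51 + 0.333·46/160 + 0.386·128/269 = 0.318.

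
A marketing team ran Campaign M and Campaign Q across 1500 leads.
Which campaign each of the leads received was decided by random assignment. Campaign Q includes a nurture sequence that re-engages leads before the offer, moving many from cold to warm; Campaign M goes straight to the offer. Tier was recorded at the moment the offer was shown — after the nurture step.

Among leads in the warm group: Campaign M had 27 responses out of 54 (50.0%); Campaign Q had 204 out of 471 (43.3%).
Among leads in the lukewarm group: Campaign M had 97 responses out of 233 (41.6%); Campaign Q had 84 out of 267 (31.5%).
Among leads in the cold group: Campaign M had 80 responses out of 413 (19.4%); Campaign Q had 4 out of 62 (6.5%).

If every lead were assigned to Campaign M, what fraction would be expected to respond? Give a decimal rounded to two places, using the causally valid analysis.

Engagement tier lies on the pathway campaign → engagement tier → outcome, so adjusting for it blocks the indirect effect. For the total causal effect of campaign, use the unadjusted pooled rates.
So P(outcome | do(Campaign M)) is just the pooled rate for Campaign M: 204/700 = 0.291.

0.29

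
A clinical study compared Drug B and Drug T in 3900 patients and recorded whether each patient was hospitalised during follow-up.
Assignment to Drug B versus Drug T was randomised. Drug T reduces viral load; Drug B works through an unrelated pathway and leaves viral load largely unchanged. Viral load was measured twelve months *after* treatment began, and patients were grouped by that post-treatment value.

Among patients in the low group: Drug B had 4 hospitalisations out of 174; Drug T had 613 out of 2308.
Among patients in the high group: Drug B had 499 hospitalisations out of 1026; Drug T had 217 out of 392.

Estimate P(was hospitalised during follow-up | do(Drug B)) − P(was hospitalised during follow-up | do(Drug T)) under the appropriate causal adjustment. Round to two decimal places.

The distribution of viral load is itself part of what the drug does — it is an intermediate outcome. Holding it fixed would remove that part of the effect; the total effect is the pooled difference.
The causal difference is the pooled difference: 0.419 − 0.307 = +0.112.

+0.11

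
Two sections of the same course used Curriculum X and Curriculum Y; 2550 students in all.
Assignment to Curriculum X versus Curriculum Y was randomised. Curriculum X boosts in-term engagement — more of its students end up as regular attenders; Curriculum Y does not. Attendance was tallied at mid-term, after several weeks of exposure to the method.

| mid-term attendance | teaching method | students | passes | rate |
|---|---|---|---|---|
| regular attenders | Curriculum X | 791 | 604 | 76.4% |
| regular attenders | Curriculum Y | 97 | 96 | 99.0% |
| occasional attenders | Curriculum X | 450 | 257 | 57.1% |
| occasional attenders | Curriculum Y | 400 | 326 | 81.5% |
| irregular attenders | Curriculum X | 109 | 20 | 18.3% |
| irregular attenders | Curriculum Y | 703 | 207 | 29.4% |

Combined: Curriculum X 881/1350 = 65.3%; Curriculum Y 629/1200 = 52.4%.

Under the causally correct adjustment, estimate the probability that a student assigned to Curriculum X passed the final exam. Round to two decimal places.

0.65

Stratifying would compare teaching methods among students the teaching methods themselves sorted into mid-term attendance groups — a form of selection on an intermediate. The unconditioned pooled rates give the total causal effect.
So P(outcome | do(Curriculum X)) is just the pooled rate for Curriculum X: 881/1350 = 0.653.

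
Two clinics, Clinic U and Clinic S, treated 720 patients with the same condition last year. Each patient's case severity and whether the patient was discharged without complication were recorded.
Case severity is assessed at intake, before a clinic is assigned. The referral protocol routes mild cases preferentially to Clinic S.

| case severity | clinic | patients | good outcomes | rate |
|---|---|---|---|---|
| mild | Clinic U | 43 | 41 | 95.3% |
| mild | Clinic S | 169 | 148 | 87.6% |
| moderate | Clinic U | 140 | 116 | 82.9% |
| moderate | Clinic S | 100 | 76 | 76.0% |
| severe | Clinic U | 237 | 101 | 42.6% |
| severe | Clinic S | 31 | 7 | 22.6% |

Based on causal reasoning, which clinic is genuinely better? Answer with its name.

Clinic U

Here case severity is a common cause — it drives both which clinic a case falls under and the outcome. The crude comparison mixes populations; the stratum-specific rates are the causally relevant ones.
Within each level — mild: 95.3% vs 87.6%; moderate: 82.9% vs 76.0%; severe: 42.6% vs 22.6% — Clinic U is higher every time.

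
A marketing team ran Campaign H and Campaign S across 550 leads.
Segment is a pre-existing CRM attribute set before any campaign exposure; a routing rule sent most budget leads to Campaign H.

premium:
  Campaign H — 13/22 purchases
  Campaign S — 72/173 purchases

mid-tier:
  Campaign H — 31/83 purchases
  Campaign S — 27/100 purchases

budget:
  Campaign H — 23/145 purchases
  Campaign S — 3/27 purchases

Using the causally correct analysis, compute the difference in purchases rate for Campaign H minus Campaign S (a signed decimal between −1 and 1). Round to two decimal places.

+0.11

Campaign H is higher inside every customer segment stratum but Campaign S is higher in aggregate. Whether to stratify depends on how customer segment relates to the campaign.
Here customer segment is a common cause — it drives both which campaign a case falls under and the outcome. The crude comparison mixes populations; the stratum-specific rates are the causally relevant ones.
Adjusting over the population distribution of customer segment: 0.355·(0.591−0.416) + 0.333·(0.373−0.270) + 0.313·(0.159−0.111) = +0.111.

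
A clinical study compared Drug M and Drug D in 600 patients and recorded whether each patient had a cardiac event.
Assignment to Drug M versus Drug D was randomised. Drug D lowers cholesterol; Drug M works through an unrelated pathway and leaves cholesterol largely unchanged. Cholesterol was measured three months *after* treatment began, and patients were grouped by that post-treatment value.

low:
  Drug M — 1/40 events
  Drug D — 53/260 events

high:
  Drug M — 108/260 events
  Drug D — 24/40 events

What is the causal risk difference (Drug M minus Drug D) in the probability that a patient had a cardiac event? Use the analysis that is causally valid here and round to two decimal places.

+0.11

Cholesterol lies on the pathway drug → cholesterol → outcome, so adjusting for it blocks the indirect effect. For the total causal effect of drug, use the unadjusted pooled rates.
The causal difference is the pooled difference: 0.363 − 0.257 = +0.107.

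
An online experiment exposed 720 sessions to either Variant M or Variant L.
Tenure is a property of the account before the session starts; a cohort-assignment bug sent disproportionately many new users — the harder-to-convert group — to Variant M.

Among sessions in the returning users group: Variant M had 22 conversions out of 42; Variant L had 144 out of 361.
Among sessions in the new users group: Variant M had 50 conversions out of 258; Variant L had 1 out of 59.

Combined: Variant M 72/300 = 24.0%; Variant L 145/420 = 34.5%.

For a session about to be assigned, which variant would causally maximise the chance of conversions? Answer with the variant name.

The imbalance in user tenure arose from how sessions were allocated, not from anything the variant did; and user tenure independently affects the outcome. The pooled gap is confounded — condition on user tenure.
Within each level — returning users: 52.4% vs 39.9%; new users: 19.4% vs 1.7% — Variant M is higher every time.

Variant M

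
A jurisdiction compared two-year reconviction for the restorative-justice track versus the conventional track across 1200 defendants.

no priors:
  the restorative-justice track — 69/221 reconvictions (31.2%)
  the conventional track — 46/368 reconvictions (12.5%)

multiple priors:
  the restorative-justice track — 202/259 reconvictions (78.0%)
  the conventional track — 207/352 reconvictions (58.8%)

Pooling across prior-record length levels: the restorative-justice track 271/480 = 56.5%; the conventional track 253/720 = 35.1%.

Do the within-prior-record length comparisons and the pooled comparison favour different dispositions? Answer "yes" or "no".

Within each prior-record length level (no priors 31.2% vs 12.5%; multiple priors 78.0% vs 58.8%), the conventional track has the lower rate every time. Pooled: 56.5% vs 35.1% — the conventional track has the lower rate overall. They agree.

no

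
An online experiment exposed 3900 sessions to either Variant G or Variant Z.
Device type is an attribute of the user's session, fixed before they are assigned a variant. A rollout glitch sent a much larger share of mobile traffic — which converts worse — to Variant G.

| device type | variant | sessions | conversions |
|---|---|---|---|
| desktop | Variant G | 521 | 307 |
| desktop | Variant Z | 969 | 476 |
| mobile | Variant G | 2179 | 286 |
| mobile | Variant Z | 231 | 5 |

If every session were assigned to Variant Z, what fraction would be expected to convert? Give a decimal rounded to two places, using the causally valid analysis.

0.20

Within every device type level Variant G has the higher rate, yet pooled Variant Z does — Simpson's reversal.
Nothing the variant does changes device type; the imbalance is an allocation artefact. With device type also predicting the outcome, the pooled figure is confounded, and the within-stratum comparison is the causal one.
Standardising Variant Z to the population device type mix: 0.382·476/969 + 0.618·5/231 = 0.201.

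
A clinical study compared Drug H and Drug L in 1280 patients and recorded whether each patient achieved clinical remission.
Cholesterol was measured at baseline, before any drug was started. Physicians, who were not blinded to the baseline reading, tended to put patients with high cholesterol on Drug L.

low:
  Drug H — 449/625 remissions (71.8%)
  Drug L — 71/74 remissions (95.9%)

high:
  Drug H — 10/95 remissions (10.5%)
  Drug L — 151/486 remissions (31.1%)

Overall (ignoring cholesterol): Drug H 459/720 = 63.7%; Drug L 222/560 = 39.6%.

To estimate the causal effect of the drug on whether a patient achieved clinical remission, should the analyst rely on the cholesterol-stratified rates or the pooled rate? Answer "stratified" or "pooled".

stratified

The stratified and pooled comparisons disagree (Drug L wins within each cholesterol; Drug H wins overall), so the answer turns on the causal role of cholesterol.
Cholesterol satisfies the back-door criterion: it is not a descendant of the drug, and it blocks the spurious path from drug to outcome. Adjusting for it (i.e., using the within-cholesterol rates) gives the causal effect.
Within each level — low: 71.8% vs 95.9%; high: 10.5% vs 31.1% — Drug L is higher every time.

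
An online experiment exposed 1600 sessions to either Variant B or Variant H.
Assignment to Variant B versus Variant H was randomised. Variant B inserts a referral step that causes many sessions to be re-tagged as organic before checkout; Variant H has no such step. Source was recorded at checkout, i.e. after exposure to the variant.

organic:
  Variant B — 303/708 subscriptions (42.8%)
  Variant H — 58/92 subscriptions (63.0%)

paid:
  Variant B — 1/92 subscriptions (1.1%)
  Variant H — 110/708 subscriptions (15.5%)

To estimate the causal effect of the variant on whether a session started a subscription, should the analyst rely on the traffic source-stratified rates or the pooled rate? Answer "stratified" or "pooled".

The traffic source-specific comparison favours Variant H throughout, but the pooled figures favour Variant B. The question is whether to condition on traffic source.
Traffic source is downstream of the variant. One should not condition on a consequence of treatment, so the overall rates are the right comparison.
Pooled: Variant B 38.0% vs Variant H 21.0%; Variant B is higher overall.

pooled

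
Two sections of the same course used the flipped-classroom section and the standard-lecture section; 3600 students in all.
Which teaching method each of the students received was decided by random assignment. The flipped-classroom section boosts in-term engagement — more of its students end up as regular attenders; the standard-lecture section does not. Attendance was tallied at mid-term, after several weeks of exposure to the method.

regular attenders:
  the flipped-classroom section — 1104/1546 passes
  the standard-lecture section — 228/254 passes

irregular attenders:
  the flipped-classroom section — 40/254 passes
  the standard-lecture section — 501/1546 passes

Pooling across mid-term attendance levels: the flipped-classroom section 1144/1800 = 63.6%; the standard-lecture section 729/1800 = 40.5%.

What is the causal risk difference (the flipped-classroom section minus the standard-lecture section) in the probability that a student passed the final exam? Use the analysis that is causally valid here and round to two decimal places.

the standard-lecture section is higher inside every mid-term attendance stratum but the flipped-classroom section is higher in aggregate. Whether to stratify depends on how mid-term attendance relates to the teaching method.
Mid-term attendance is recorded after the teaching method and is itself shifted by it — it sits on the causal path from teaching method to outcome. Conditioning on a mediator would strip out part of the effect we want; the pooled comparison gives the total causal effect.
The causal difference is the pooled difference: 0.636 − 0.405 = +0.231.

+0.23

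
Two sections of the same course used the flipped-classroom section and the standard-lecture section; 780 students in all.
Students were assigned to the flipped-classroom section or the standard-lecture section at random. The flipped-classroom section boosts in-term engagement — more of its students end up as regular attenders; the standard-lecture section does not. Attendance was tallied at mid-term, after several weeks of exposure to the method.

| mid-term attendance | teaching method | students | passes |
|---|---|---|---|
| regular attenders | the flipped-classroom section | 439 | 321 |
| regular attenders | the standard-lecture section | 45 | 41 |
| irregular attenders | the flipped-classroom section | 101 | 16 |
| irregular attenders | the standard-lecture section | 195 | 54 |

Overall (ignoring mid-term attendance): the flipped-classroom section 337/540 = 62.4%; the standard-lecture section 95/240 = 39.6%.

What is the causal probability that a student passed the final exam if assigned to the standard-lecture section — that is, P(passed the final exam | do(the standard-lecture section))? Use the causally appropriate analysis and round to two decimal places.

Mid-term attendance lies on the pathway teaching method → mid-term attendance → outcome, so adjusting for it blocks the indirect effect. For the total causal effect of teaching method, use the unadjusted pooled rates.
So P(outcome | do(the standard-lecture section)) is just the pooled rate for the standard-lecture section: 95/240 = 0.396.

0.40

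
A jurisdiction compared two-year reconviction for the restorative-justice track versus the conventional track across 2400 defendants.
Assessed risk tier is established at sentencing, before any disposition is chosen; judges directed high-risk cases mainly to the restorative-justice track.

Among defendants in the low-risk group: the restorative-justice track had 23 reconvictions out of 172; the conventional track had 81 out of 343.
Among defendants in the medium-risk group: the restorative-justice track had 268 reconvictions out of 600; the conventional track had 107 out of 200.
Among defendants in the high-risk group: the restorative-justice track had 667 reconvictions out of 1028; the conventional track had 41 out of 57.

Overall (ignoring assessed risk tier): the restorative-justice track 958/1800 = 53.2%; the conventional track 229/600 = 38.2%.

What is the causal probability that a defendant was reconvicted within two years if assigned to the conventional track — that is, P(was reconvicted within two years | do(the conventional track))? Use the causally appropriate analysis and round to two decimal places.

0.55

Nothing the disposition does changes assessed risk tier; the imbalance is an allocation artefact. With assessed risk tier also predicting the outcome, the pooled figure is confounded, and the within-stratum comparison is the causal one.
Standardising the conventional track to the population assessed risk tier mix: 0.215·81/343 + 0.333·107/200 + 0.452·41/57 = 0.554.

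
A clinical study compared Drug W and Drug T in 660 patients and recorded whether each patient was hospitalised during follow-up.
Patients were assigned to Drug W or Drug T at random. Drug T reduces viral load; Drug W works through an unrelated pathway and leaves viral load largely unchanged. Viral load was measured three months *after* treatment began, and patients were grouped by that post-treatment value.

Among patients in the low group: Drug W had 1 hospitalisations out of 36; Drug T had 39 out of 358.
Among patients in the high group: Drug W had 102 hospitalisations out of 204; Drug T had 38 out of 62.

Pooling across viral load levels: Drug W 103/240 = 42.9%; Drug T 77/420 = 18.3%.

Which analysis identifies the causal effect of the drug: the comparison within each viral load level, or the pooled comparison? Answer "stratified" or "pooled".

pooled

Viral load is downstream of the drug. One should not condition on a consequence of treatment, so the overall rates are the right comparison.
Pooled: Drug W 42.9% vs Drug T 18.3%; Drug T is lower overall.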